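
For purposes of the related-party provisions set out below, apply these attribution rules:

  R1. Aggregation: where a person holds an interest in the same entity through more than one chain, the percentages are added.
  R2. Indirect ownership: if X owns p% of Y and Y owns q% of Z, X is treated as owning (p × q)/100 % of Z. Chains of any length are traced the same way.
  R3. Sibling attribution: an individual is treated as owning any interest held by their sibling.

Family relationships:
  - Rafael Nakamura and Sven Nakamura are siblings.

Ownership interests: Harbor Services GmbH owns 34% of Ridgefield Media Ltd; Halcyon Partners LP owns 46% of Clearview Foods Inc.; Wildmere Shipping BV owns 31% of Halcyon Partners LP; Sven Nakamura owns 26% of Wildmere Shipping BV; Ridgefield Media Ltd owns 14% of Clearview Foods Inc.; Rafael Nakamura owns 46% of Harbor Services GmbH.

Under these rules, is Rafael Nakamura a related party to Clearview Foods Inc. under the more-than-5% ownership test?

By sibling attribution (R3), Rafael Nakamura is treated as owning Sven Nakamura's 26% interest in Wildmere Shipping BV.
Chain via Harbor Services GmbH → Ridgefield Media Ltd (R2): 46% × 34% × 14% = 2.1896% of Clearview Foods Inc.
Chain via Wildmere Shipping BV → Halcyon Partners LP (R2): 26% × 31% × 46% = 3.7076% of Clearview Foods Inc.
Aggregating (R1): 2.1896% + 3.7076% = 5.8972%.
5.8972% exceeds the 5% threshold, so Rafael is a related party to Clearview Foods Inc.

Yes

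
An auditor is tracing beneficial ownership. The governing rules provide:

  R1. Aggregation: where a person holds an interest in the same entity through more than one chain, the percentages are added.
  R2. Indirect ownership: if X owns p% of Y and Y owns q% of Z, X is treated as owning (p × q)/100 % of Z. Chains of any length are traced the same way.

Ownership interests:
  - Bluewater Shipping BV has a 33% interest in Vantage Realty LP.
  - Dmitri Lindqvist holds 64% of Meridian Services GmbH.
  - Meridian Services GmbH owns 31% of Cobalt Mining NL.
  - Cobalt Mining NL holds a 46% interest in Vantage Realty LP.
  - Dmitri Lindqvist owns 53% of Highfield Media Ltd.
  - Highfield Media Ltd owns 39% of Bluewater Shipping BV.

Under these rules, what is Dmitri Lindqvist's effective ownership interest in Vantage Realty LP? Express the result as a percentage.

Chain via Highfield Media Ltd → Bluewater Shipping BV (R2): 53% × 39% × 33% = 6.8211% of Vantage Realty LP.
Chain via Meridian Services GmbH → Cobalt Mining NL (R2): 64% × 31% × 46% = 9.1264% of Vantage Realty LP.
Aggregating (R1): 6.8211% + 9.1264% = 15.9475%.

15.9475%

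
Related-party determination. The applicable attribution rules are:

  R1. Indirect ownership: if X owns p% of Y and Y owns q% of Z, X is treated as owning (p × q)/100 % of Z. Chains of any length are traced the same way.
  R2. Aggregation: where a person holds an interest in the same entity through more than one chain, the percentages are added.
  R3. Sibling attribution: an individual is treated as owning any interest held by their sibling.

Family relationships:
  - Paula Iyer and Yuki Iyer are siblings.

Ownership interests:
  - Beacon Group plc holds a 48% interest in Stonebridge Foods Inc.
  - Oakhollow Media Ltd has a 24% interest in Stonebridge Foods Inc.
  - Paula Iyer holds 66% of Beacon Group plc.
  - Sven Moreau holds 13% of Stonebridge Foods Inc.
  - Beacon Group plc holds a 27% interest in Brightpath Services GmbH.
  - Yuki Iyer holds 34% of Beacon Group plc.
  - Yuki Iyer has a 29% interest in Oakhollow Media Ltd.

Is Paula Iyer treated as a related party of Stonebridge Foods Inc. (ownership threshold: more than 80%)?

By sibling attribution (R3), Paula Iyer is treated as also owning Yuki Iyer's interest in Beacon Group plc, giving 66% + 34% = 100%.
By sibling attribution (R3), Paula Iyer is treated as owning Yuki Iyer's 29% interest in Oakhollow Media Ltd.
Chain via Beacon Group plc (R1): 100% × 48% = 48% of Stonebridge Foods Inc.
Chain via Oakhollow Media Ltd (R1): 29% × 24% = 6.96% of Stonebridge Foods Inc.
Aggregating (R2): 48% + 6.96% = 54.96%.
54.96% does not exceed the 80% threshold, so Paula is not a related party to Stonebridge Foods Inc.

No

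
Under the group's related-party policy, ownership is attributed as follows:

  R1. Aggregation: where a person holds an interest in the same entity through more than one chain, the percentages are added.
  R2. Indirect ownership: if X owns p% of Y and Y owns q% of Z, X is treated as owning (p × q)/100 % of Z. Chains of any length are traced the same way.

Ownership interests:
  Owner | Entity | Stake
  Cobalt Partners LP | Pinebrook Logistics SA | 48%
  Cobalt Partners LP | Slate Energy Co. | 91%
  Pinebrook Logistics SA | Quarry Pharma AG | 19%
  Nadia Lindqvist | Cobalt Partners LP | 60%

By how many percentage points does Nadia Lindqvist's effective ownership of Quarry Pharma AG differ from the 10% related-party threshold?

Chain via Cobalt Partners LP → Pinebrook Logistics SA (R2): 60% × 48% × 19% = 5.472% of Quarry Pharma AG.
5.472% falls short of the 10% threshold by 4.528 percentage points.

4.528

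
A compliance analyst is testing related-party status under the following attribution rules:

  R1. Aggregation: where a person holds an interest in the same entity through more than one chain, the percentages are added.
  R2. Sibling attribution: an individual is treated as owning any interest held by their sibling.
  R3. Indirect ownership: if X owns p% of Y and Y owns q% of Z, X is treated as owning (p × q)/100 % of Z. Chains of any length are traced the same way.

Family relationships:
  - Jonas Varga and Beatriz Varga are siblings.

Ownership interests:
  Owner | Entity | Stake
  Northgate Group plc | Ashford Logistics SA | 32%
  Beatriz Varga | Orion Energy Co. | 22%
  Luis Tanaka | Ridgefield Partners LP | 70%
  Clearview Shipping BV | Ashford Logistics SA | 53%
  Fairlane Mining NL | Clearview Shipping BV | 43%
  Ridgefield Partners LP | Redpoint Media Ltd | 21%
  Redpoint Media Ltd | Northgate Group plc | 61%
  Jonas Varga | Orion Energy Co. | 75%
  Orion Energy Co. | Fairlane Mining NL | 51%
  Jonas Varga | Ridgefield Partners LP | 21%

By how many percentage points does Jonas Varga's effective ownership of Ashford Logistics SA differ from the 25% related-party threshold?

By sibling attribution (R2), Jonas Varga is treated as also owning Beatriz Varga's interest in Orion Energy Co, giving 75% + 22% = 97%.
Chain via Ridgefield Partners LP → Redpoint Media Ltd → Northgate Group plc (R3): 21% × 21% × 61% × 32% = 0.860832% of Ashford Logistics SA.
Chain via Orion Energy Co. → Fairlane Mining NL → Clearview Shipping BV (R3): 97% × 51% × 43% × 53% = 11.274213% of Ashford Logistics SA.
Aggregating (R1): 0.860832% + 11.274213% = 12.135045%.
12.135045% falls short of the 25% threshold by 12.864955 percentage points.

12.864955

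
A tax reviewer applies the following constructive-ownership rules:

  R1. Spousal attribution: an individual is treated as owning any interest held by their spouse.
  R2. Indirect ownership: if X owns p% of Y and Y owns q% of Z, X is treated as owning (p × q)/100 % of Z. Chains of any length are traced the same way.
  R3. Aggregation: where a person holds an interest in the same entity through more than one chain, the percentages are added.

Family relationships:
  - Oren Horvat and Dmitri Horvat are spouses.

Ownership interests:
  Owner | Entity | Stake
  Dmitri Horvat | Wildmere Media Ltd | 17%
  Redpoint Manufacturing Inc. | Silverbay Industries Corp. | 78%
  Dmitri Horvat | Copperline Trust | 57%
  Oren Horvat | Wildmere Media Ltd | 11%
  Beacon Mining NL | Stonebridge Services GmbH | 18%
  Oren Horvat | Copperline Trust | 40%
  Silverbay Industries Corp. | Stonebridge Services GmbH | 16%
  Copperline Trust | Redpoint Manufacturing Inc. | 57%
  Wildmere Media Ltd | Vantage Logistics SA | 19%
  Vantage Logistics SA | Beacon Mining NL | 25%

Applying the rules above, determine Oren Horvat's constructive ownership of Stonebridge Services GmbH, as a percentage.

By spousal attribution (R1), Oren Horvat is treated as also owning Dmitri Horvat's interest in Wildmere Media Ltd, giving 11% + 17% = 28%.
By spousal attribution (R1), Oren Horvat is treated as also owning Dmitri Horvat's interest in Copperline Trust, giving 40% + 57% = 97%.
Chain via Wildmere Media Ltd → Vantage Logistics SA → Beacon Mining NL (R2): 28% × 19% × 25% × 18% = 0.2394% of Stonebridge Services GmbH.
Chain via Copperline Trust → Redpoint Manufacturing Inc. → Silverbay Industries Corp. (R2): 97% × 57% × 78% × 16% = 6.900192% of Stonebridge Services GmbH.
Aggregating (R3): 0.2394% + 6.900192% = 7.139592%.

7.139592%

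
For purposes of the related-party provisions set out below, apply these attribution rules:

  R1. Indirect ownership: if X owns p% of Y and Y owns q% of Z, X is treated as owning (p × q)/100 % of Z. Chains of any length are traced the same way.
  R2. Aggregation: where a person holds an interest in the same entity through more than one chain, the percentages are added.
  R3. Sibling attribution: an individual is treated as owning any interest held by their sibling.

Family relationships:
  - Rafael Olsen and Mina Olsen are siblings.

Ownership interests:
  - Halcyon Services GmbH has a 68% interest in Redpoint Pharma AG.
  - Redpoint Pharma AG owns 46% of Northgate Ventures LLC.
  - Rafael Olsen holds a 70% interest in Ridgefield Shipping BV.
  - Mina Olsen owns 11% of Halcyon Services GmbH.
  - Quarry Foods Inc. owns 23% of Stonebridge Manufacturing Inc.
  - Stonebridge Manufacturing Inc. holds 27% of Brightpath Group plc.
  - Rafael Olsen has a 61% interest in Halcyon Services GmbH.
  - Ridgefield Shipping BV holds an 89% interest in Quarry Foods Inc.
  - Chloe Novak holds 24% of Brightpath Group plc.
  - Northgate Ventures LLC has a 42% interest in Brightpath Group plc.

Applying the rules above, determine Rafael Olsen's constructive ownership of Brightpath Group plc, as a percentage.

By sibling attribution (R3), Rafael Olsen is treated as also owning Mina Olsen's interest in Halcyon Services GmbH, giving 61% + 11% = 72%.
Chain via Halcyon Services GmbH → Redpoint Pharma AG → Northgate Ventures LLC (R1): 72% × 68% × 46% × 42% = 9.459072% of Brightpath Group plc.
Chain via Ridgefield Shipping BV → Quarry Foods Inc. → Stonebridge Manufacturing Inc. (R1): 70% × 89% × 23% × 27% = 3.86883% of Brightpath Group plc.
Aggregating (R2): 9.459072% + 3.86883% = 13.327902%.

13.327902%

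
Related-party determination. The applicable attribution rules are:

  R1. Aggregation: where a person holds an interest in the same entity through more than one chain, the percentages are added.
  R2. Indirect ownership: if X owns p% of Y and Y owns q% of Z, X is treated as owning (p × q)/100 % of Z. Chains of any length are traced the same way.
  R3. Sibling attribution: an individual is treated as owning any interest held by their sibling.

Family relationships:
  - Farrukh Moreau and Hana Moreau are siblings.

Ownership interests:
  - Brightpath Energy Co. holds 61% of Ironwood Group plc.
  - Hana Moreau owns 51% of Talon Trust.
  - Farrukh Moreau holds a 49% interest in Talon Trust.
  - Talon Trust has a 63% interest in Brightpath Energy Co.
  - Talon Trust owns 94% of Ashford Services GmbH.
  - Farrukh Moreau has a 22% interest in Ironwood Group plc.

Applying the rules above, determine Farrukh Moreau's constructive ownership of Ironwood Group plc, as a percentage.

By sibling attribution (R3), Farrukh Moreau is treated as also owning Hana Moreau's interest in Talon Trust, giving 49% + 51% = 100%.
Chain via Talon Trust → Brightpath Energy Co. (R2): 100% × 63% × 61% = 38.43% of Ironwood Group plc.
Direct interest in Ironwood Group plc: 22%.
Aggregating (R1): 38.43% + 22% = 60.43%.

60.43%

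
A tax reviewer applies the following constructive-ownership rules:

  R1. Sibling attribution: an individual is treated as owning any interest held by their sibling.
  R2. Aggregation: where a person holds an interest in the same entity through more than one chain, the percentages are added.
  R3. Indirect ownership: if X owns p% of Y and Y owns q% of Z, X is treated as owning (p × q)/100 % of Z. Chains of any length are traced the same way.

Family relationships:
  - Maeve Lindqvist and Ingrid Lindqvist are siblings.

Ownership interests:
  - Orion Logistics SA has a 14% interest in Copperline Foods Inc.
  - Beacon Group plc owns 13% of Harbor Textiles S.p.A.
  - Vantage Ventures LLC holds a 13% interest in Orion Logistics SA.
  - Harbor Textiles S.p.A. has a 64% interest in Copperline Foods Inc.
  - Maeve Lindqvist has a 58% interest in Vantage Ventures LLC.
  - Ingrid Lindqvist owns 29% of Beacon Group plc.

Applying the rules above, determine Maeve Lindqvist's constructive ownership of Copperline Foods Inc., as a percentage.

By sibling attribution (R1), Maeve Lindqvist is treated as owning Ingrid Lindqvist's 29% interest in Beacon Group plc.
Chain via Vantage Ventures LLC → Orion Logistics SA (R3): 58% × 13% × 14% = 1.0556% of Copperline Foods Inc.
Chain via Beacon Group plc → Harbor Textiles S.p.A. (R3): 29% × 13% × 64% = 2.4128% of Copperline Foods Inc.
Aggregating (R2): 1.0556% + 2.4128% = 3.4684%.

3.4684%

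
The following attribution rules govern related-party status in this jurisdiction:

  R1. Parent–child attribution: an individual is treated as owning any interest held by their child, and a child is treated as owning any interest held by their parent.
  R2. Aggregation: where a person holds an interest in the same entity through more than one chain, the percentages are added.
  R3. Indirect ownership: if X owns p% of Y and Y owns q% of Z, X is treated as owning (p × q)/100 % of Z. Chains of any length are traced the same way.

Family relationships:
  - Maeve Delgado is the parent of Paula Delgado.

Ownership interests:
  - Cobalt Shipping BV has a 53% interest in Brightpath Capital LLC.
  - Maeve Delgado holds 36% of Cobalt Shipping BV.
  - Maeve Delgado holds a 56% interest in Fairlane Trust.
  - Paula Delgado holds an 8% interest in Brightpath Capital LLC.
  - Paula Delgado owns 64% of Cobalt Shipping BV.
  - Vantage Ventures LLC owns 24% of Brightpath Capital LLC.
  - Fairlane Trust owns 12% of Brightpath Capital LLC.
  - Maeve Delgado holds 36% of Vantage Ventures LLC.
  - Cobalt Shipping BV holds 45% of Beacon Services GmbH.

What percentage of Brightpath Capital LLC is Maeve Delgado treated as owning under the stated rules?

By parent–child attribution (R1), Maeve Delgado is treated as also owning Paula Delgado's interest in Cobalt Shipping BV, giving 36% + 64% = 100%.
By parent–child attribution (R1), Maeve Delgado is treated as owning Paula Delgado's 8% interest in Brightpath Capital LLC.
Chain via Vantage Ventures LLC (R3): 36% × 24% = 8.64% of Brightpath Capital LLC.
Chain via Fairlane Trust (R3): 56% × 12% = 6.72% of Brightpath Capital LLC.
Chain via Cobalt Shipping BV (R3): 100% × 53% = 53% of Brightpath Capital LLC.
Direct interest in Brightpath Capital LLC: 8%.
Aggregating (R2): 8.64% + 6.72% + 53% + 8% = 76.36%.

76.36%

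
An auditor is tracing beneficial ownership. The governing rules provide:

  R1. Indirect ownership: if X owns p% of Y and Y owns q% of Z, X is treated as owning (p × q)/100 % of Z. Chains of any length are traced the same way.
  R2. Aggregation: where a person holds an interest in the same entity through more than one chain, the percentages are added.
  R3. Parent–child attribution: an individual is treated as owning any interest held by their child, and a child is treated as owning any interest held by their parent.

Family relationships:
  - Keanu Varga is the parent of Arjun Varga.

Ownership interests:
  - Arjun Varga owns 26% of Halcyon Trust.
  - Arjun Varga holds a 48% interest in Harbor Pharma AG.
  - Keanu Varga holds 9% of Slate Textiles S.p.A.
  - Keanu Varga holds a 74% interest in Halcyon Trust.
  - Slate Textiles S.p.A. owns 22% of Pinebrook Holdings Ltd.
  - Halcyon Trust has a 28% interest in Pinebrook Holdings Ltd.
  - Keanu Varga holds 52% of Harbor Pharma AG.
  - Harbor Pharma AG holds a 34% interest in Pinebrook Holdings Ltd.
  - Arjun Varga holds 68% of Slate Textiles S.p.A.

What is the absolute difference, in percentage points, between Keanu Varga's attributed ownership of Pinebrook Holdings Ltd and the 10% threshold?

68.94

By parent–child attribution (R3), Keanu Varga is treated as also owning Arjun Varga's interest in Slate Textiles S.p.A, giving 9% + 68% = 77%.
By parent–child attribution (R3), Keanu Varga is treated as also owning Arjun Varga's interest in Halcyon Trust, giving 74% + 26% = 100%.
By parent–child attribution (R3), Keanu Varga is treated as also owning Arjun Varga's interest in Harbor Pharma AG, giving 52% + 48% = 100%.
Chain via Slate Textiles S.p.A. (R1): 77% × 22% = 16.94% of Pinebrook Holdings Ltd.
Chain via Halcyon Trust (R1): 100% × 28% = 28% of Pinebrook Holdings Ltd.
Chain via Harbor Pharma AG (R1): 100% × 34% = 34% of Pinebrook Holdings Ltd.
Aggregating (R2): 16.94% + 28% + 34% = 78.94%.
78.94% exceeds the 10% threshold by 68.94 percentage points.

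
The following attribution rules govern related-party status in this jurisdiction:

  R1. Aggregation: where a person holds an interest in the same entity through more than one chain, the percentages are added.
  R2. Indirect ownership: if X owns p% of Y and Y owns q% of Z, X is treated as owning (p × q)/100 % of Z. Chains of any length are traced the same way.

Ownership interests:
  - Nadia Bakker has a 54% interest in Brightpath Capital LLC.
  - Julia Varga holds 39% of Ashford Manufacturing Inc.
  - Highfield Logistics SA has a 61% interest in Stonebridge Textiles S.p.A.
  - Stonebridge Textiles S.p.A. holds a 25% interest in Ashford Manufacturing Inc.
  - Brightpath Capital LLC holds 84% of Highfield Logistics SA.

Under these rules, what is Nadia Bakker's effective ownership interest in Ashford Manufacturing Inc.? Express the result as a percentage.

6.9174%

Chain via Brightpath Capital LLC → Highfield Logistics SA → Stonebridge Textiles S.p.A. (R2): 54% × 84% × 61% × 25% = 6.9174% of Ashford Manufacturing Inc.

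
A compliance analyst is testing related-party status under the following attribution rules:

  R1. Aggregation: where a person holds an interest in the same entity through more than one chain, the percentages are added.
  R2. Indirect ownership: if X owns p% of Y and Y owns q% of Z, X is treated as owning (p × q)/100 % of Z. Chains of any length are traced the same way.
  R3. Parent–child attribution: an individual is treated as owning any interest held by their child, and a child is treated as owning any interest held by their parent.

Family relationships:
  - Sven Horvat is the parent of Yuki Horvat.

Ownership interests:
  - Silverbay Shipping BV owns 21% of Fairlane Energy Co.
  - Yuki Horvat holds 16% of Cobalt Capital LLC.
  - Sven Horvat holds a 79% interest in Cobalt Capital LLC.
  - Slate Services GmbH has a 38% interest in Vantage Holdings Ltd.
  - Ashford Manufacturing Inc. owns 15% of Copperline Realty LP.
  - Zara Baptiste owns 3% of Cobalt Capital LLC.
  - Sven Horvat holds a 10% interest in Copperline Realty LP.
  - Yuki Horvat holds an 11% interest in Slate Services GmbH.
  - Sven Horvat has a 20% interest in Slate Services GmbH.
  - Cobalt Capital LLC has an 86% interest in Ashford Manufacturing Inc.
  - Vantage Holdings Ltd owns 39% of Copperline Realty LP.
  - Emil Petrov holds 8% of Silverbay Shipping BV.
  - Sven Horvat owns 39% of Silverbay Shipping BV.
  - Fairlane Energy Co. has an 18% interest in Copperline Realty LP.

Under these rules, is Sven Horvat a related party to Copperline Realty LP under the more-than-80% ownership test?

No

By parent–child attribution (R3), Sven Horvat is treated as also owning Yuki Horvat's interest in Cobalt Capital LLC, giving 79% + 16% = 95%.
By parent–child attribution (R3), Sven Horvat is treated as also owning Yuki Horvat's interest in Slate Services GmbH, giving 20% + 11% = 31%.
Chain via Cobalt Capital LLC → Ashford Manufacturing Inc. (R2): 95% × 86% × 15% = 12.255% of Copperline Realty LP.
Chain via Silverbay Shipping BV → Fairlane Energy Co. (R2): 39% × 21% × 18% = 1.4742% of Copperline Realty LP.
Chain via Slate Services GmbH → Vantage Holdings Ltd (R2): 31% × 38% × 39% = 4.5942% of Copperline Realty LP.
Direct interest in Copperline Realty LP: 10%.
Aggregating (R1): 12.255% + 1.4742% + 4.5942% + 10% = 28.3234%.
28.3234% does not exceed the 80% threshold, so Sven is not a related party to Copperline Realty LP.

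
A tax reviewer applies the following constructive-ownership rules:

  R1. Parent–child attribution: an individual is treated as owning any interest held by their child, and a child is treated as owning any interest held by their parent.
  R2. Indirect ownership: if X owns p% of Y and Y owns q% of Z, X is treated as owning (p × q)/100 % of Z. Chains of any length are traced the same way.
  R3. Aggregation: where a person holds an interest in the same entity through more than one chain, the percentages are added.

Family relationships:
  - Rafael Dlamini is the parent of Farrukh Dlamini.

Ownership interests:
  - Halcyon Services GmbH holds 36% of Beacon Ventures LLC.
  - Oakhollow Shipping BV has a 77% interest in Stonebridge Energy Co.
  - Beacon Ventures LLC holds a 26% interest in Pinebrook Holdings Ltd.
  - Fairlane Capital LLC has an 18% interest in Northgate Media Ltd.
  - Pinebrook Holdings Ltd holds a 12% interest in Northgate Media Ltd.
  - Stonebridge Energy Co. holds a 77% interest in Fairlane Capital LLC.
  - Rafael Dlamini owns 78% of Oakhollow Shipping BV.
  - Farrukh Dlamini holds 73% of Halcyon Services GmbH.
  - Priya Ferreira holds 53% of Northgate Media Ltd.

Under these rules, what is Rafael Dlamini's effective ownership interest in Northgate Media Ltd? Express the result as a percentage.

9.144252%

By parent–child attribution (R1), Rafael Dlamini is treated as owning Farrukh Dlamini's 73% interest in Halcyon Services GmbH.
Chain via Oakhollow Shipping BV → Stonebridge Energy Co. → Fairlane Capital LLC (R2): 78% × 77% × 77% × 18% = 8.324316% of Northgate Media Ltd.
Chain via Halcyon Services GmbH → Beacon Ventures LLC → Pinebrook Holdings Ltd (R2): 73% × 36% × 26% × 12% = 0.819936% of Northgate Media Ltd.
Aggregating (R3): 8.324316% + 0.819936% = 9.144252%.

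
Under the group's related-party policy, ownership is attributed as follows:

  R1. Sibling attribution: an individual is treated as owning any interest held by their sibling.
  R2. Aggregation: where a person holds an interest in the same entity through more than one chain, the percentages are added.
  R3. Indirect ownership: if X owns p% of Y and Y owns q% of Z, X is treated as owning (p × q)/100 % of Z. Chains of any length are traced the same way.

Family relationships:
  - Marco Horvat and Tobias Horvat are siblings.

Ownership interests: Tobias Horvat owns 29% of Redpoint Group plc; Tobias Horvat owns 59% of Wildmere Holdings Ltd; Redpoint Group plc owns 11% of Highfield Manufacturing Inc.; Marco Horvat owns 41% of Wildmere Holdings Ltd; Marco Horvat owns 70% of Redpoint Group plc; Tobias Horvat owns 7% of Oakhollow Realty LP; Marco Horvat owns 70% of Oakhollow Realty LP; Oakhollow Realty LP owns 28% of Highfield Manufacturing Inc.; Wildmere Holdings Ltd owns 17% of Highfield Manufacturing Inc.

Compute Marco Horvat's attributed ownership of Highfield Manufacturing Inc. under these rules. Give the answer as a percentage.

49.45%

By sibling attribution (R1), Marco Horvat is treated as also owning Tobias Horvat's interest in Oakhollow Realty LP, giving 70% + 7% = 77%.
By sibling attribution (R1), Marco Horvat is treated as also owning Tobias Horvat's interest in Wildmere Holdings Ltd, giving 41% + 59% = 100%.
By sibling attribution (R1), Marco Horvat is treated as also owning Tobias Horvat's interest in Redpoint Group plc, giving 70% + 29% = 99%.
Chain via Oakhollow Realty LP (R3): 77% × 28% = 21.56% of Highfield Manufacturing Inc.
Chain via Wildmere Holdings Ltd (R3): 100% × 17% = 17% of Highfield Manufacturing Inc.
Chain via Redpoint Group plc (R3): 99% × 11% = 10.89% of Highfield Manufacturing Inc.
Aggregating (R2): 21.56% + 17% + 10.89% = 49.45%.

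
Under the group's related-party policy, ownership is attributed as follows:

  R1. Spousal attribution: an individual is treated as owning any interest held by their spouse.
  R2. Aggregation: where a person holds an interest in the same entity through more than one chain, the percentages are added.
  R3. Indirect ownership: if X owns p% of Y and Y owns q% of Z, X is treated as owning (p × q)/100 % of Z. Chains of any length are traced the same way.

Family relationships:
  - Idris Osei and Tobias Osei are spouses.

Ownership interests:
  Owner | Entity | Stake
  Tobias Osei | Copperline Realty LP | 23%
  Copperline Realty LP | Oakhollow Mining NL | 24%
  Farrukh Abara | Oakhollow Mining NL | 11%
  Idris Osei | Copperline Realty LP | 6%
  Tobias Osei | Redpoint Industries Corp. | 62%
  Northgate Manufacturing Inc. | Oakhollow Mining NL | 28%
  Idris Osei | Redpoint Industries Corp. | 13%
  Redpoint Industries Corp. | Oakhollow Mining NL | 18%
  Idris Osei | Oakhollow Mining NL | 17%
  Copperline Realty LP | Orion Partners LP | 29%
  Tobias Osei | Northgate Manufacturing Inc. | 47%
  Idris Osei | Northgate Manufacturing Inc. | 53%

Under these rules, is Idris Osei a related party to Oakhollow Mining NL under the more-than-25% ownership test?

By spousal attribution (R1), Idris Osei is treated as also owning Tobias Osei's interest in Copperline Realty LP, giving 6% + 23% = 29%.
By spousal attribution (R1), Idris Osei is treated as also owning Tobias Osei's interest in Redpoint Industries Corp, giving 13% + 62% = 75%.
By spousal attribution (R1), Idris Osei is treated as also owning Tobias Osei's interest in Northgate Manufacturing Inc, giving 53% + 47% = 100%.
Chain via Copperline Realty LP (R3): 29% × 24% = 6.96% of Oakhollow Mining NL.
Chain via Redpoint Industries Corp. (R3): 75% × 18% = 13.5% of Oakhollow Mining NL.
Chain via Northgate Manufacturing Inc. (R3): 100% × 28% = 28% of Oakhollow Mining NL.
Direct interest in Oakhollow Mining NL: 17%.
Aggregating (R2): 6.96% + 13.5% + 28% + 17% = 65.46%.
65.46% exceeds the 25% threshold, so Idris is a related party to Oakhollow Mining NL.

Yes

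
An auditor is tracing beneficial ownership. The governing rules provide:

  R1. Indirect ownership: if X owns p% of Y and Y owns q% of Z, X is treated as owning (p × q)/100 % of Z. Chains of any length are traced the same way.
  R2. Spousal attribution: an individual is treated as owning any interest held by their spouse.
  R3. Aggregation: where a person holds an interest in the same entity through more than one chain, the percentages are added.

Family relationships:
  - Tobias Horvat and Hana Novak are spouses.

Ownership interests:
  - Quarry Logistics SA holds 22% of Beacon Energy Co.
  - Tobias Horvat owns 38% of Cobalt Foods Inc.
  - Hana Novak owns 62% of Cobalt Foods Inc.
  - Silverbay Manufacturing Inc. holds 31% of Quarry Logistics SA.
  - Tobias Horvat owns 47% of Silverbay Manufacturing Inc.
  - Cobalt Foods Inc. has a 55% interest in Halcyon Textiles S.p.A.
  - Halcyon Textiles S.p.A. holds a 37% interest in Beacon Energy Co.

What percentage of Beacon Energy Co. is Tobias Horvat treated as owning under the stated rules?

23.5554%

By spousal attribution (R2), Tobias Horvat is treated as also owning Hana Novak's interest in Cobalt Foods Inc, giving 38% + 62% = 100%.
Chain via Cobalt Foods Inc. → Halcyon Textiles S.p.A. (R1): 100% × 55% × 37% = 20.35% of Beacon Energy Co.
Chain via Silverbay Manufacturing Inc. → Quarry Logistics SA (R1): 47% × 31% × 22% = 3.2054% of Beacon Energy Co.
Aggregating (R3): 20.35% + 3.2054% = 23.5554%.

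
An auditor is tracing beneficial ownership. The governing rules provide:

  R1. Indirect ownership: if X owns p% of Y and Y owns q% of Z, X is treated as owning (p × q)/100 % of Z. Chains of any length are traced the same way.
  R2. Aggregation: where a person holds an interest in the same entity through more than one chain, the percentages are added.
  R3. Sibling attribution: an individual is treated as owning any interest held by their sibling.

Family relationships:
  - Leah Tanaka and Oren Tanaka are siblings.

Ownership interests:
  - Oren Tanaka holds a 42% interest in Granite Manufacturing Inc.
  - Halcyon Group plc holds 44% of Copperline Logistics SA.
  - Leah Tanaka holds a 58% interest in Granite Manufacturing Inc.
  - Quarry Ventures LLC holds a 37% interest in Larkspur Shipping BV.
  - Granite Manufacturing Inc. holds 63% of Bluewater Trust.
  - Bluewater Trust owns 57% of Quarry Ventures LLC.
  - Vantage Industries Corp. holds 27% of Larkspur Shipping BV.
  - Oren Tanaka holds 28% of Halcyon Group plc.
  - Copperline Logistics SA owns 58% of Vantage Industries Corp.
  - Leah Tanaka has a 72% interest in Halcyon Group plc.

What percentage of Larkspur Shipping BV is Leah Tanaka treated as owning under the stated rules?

20.1771%

By sibling attribution (R3), Leah Tanaka is treated as also owning Oren Tanaka's interest in Granite Manufacturing Inc, giving 58% + 42% = 100%.
By sibling attribution (R3), Leah Tanaka is treated as also owning Oren Tanaka's interest in Halcyon Group plc, giving 72% + 28% = 100%.
Chain via Granite Manufacturing Inc. → Bluewater Trust → Quarry Ventures LLC (R1): 100% × 63% × 57% × 37% = 13.2867% of Larkspur Shipping BV.
Chain via Halcyon Group plc → Copperline Logistics SA → Vantage Industries Corp. (R1): 100% × 44% × 58% × 27% = 6.8904% of Larkspur Shipping BV.
Aggregating (R2): 13.2867% + 6.8904% = 20.1771%.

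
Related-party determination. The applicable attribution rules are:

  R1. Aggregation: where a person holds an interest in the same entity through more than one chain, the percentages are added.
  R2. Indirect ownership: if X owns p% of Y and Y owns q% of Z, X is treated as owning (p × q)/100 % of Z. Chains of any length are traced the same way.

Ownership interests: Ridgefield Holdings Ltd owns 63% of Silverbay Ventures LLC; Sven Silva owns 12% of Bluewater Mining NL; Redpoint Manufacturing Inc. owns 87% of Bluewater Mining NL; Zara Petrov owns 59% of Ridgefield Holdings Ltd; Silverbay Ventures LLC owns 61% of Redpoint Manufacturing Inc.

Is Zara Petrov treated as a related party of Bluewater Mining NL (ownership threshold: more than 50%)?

Chain via Ridgefield Holdings Ltd → Silverbay Ventures LLC → Redpoint Manufacturing Inc. (R2): 59% × 63% × 61% × 87% = 19.726119% of Bluewater Mining NL.
19.726119% does not exceed the 50% threshold, so Zara is not a related party to Bluewater Mining NL.

No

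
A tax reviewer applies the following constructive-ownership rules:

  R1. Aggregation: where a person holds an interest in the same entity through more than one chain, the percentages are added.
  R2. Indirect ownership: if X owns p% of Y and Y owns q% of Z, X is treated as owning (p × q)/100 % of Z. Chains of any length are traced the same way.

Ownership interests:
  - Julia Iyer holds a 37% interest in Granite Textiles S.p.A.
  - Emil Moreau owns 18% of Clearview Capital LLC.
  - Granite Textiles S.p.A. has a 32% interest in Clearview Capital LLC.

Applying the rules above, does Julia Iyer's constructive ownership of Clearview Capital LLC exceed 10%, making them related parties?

Chain via Granite Textiles S.p.A. (R2): 37% × 32% = 11.84% of Clearview Capital LLC.
11.84% exceeds the 10% threshold, so Julia is a related party to Clearview Capital LLC.

Yes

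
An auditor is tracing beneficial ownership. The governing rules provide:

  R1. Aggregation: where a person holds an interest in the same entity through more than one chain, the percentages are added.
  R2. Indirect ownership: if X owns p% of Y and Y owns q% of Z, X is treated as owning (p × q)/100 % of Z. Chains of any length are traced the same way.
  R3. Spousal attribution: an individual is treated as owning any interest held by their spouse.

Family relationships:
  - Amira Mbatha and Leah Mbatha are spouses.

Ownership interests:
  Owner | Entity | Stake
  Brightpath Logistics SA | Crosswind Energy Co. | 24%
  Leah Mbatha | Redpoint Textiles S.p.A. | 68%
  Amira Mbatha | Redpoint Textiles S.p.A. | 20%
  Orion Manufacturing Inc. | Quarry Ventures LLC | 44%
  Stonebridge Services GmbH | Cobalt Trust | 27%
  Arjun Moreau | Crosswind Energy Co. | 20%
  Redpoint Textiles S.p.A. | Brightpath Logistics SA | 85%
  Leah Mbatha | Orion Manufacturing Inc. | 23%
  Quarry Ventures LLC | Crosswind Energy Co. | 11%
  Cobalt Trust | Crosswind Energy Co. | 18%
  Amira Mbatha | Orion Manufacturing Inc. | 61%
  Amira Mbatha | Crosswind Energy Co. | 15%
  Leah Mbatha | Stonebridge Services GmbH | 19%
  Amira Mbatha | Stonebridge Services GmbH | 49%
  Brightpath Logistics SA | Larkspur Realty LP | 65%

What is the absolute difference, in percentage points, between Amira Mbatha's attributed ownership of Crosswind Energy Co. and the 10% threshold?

30.3224

By spousal attribution (R3), Amira Mbatha is treated as also owning Leah Mbatha's interest in Redpoint Textiles S.p.A, giving 20% + 68% = 88%.
By spousal attribution (R3), Amira Mbatha is treated as also owning Leah Mbatha's interest in Stonebridge Services GmbH, giving 49% + 19% = 68%.
By spousal attribution (R3), Amira Mbatha is treated as also owning Leah Mbatha's interest in Orion Manufacturing Inc, giving 61% + 23% = 84%.
Chain via Redpoint Textiles S.p.A. → Brightpath Logistics SA (R2): 88% × 85% × 24% = 17.952% of Crosswind Energy Co.
Chain via Stonebridge Services GmbH → Cobalt Trust (R2): 68% × 27% × 18% = 3.3048% of Crosswind Energy Co.
Chain via Orion Manufacturing Inc. → Quarry Ventures LLC (R2): 84% × 44% × 11% = 4.0656% of Crosswind Energy Co.
Direct interest in Crosswind Energy Co: 15%.
Aggregating (R1): 17.952% + 3.3048% + 4.0656% + 15% = 40.3224%.
40.3224% exceeds the 10% threshold by 30.3224 percentage points.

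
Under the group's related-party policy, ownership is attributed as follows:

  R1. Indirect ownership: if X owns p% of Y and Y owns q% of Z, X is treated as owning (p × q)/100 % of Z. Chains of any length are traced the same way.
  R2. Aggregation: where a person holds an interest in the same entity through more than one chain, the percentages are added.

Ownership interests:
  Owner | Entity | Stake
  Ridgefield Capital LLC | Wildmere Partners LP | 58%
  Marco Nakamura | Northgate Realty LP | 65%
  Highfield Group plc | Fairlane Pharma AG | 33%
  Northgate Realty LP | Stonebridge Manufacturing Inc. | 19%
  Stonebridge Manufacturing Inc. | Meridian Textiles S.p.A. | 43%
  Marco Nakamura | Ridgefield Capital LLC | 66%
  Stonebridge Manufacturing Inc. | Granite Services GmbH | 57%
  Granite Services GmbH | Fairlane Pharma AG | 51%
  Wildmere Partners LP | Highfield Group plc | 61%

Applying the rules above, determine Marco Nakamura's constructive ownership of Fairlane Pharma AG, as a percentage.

11.295909%

Chain via Northgate Realty LP → Stonebridge Manufacturing Inc. → Granite Services GmbH (R1): 65% × 19% × 57% × 51% = 3.590145% of Fairlane Pharma AG.
Chain via Ridgefield Capital LLC → Wildmere Partners LP → Highfield Group plc (R1): 66% × 58% × 61% × 33% = 7.705764% of Fairlane Pharma AG.
Aggregating (R2): 3.590145% + 7.705764% = 11.295909%.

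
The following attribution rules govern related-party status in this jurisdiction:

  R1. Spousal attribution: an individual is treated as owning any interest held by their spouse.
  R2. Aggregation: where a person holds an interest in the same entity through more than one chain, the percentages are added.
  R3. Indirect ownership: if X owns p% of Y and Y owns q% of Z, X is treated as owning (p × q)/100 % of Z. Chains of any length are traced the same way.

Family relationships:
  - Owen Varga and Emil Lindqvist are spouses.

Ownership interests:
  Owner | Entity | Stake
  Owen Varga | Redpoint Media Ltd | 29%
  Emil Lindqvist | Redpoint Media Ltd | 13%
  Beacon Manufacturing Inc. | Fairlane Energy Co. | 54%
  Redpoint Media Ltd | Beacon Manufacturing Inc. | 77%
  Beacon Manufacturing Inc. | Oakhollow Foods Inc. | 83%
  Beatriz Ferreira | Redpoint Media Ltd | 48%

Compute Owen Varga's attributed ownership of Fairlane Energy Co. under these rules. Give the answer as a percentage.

17.4636%

By spousal attribution (R1), Owen Varga is treated as also owning Emil Lindqvist's interest in Redpoint Media Ltd, giving 29% + 13% = 42%.
Chain via Redpoint Media Ltd → Beacon Manufacturing Inc. (R3): 42% × 77% × 54% = 17.4636% of Fairlane Energy Co.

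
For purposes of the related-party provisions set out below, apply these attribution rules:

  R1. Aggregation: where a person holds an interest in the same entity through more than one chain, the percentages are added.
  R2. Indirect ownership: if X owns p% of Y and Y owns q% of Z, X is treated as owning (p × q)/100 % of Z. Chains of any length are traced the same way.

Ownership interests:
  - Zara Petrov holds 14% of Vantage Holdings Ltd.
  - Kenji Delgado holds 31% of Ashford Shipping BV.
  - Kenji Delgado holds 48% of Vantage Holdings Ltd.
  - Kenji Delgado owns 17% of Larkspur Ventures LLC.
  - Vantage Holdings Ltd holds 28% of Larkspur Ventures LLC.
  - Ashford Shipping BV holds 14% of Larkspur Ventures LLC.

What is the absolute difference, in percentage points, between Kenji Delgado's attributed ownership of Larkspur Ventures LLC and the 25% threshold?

9.78

Chain via Ashford Shipping BV (R2): 31% × 14% = 4.34% of Larkspur Ventures LLC.
Chain via Vantage Holdings Ltd (R2): 48% × 28% = 13.44% of Larkspur Ventures LLC.
Direct interest in Larkspur Ventures LLC: 17%.
Aggregating (R1): 4.34% + 13.44% + 17% = 34.78%.
34.78% exceeds the 25% threshold by 9.78 percentage points.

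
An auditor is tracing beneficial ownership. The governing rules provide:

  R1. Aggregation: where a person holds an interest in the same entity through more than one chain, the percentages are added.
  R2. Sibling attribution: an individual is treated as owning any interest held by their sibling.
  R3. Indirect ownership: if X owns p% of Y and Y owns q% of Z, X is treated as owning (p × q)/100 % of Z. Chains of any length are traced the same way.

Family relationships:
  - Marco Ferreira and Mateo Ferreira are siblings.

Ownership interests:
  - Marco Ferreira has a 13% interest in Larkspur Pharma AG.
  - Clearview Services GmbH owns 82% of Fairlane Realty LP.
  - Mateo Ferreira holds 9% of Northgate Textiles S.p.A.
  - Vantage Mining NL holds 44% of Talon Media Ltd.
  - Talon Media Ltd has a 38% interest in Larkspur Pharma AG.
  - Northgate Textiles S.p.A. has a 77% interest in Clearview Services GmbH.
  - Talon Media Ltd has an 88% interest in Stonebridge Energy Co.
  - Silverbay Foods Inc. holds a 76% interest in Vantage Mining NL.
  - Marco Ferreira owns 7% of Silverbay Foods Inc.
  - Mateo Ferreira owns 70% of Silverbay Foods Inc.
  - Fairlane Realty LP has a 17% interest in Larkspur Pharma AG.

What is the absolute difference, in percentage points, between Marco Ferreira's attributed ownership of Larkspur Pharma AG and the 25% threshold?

1.249414

By sibling attribution (R2), Marco Ferreira is treated as also owning Mateo Ferreira's interest in Silverbay Foods Inc, giving 7% + 70% = 77%.
By sibling attribution (R2), Marco Ferreira is treated as owning Mateo Ferreira's 9% interest in Northgate Textiles S.p.A.
Chain via Silverbay Foods Inc. → Vantage Mining NL → Talon Media Ltd (R3): 77% × 76% × 44% × 38% = 9.784544% of Larkspur Pharma AG.
Direct interest in Larkspur Pharma AG: 13%.
Chain via Northgate Textiles S.p.A. → Clearview Services GmbH → Fairlane Realty LP (R3): 9% × 77% × 82% × 17% = 0.966042% of Larkspur Pharma AG.
Aggregating (R1): 9.784544% + 13% + 0.966042% = 23.750586%.
23.750586% falls short of the 25% threshold by 1.249414 percentage points.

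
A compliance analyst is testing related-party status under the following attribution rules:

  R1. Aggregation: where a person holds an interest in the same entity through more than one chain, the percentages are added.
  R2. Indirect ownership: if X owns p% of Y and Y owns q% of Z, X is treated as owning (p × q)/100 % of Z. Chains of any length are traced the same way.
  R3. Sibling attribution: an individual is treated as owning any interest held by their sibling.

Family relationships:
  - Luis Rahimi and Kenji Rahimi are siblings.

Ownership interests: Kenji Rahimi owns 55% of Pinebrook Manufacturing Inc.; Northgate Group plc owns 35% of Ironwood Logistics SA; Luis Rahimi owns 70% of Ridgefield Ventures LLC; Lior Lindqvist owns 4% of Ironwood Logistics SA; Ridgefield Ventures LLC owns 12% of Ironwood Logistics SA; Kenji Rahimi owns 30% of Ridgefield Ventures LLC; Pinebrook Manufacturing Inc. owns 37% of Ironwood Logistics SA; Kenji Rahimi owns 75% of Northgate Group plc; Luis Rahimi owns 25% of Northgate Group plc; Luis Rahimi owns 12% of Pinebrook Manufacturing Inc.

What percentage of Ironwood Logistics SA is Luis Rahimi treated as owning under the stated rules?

By sibling attribution (R3), Luis Rahimi is treated as also owning Kenji Rahimi's interest in Northgate Group plc, giving 25% + 75% = 100%.
By sibling attribution (R3), Luis Rahimi is treated as also owning Kenji Rahimi's interest in Pinebrook Manufacturing Inc, giving 12% + 55% = 67%.
By sibling attribution (R3), Luis Rahimi is treated as also owning Kenji Rahimi's interest in Ridgefield Ventures LLC, giving 70% + 30% = 100%.
Chain via Northgate Group plc (R2): 100% × 35% = 35% of Ironwood Logistics SA.
Chain via Pinebrook Manufacturing Inc. (R2): 67% × 37% = 24.79% of Ironwood Logistics SA.
Chain via Ridgefield Ventures LLC (R2): 100% × 12% = 12% of Ironwood Logistics SA.
Aggregating (R1): 35% + 24.79% + 12% = 71.79%.

71.79%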